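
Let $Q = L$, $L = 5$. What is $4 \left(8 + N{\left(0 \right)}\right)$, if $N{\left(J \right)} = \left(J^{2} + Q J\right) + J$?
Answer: $32$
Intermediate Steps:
$Q = 5$
$N{\left(J \right)} = J^{2} + 6 J$ ($N{\left(J \right)} = \left(J^{2} + 5 J\right) + J = J^{2} + 6 J$)
$4 \left(8 + N{\left(0 \right)}\right) = 4 \left(8 + 0 \left(6 + 0\right)\right) = 4 \left(8 + 0 \cdot 6\right) = 4 \left(8 + 0\right) = 4 \cdot 8 = 32$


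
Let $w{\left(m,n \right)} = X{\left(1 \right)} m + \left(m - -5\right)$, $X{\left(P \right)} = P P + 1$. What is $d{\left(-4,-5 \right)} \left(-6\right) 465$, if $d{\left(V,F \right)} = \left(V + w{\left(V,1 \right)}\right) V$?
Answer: $-122760$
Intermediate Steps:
$X{\left(P \right)} = 1 + P^{2}$ ($X{\left(P \right)} = P^{2} + 1 = 1 + P^{2}$)
$w{\left(m,n \right)} = 5 + 3 m$ ($w{\left(m,n \right)} = \left(1 + 1^{2}\right) m + \left(m - -5\right) = \left(1 + 1\right) m + \left(m + 5\right) = 2 m + \left(5 + m\right) = 5 + 3 m$)
$d{\left(V,F \right)} = V \left(5 + 4 V\right)$ ($d{\left(V,F \right)} = \left(V + \left(5 + 3 V\right)\right) V = \left(5 + 4 V\right) V = V \left(5 + 4 V\right)$)
$d{\left(-4,-5 \right)} \left(-6\right) 465 = - 4 \left(5 + 4 \left(-4\right)\right) \left(-6\right) 465 = - 4 \left(5 - 16\right) \left(-6\right) 465 = \left(-4\right) \left(-11\right) \left(-6\right) 465 = 44 \left(-6\right) 465 = \left(-264\right) 465 = -122760$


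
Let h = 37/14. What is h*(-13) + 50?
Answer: 219/14 ≈ 15.643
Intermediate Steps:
h = 37/14 (h = 37*(1/14) = 37/14 ≈ 2.6429)
h*(-13) + 50 = (37/14)*(-13) + 50 = -481/14 + 50 = 219/14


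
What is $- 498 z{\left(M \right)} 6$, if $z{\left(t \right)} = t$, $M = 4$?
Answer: $-11952$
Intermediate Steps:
$- 498 z{\left(M \right)} 6 = - 498 \cdot 4 \cdot 6 = \left(-498\right) 24 = -11952$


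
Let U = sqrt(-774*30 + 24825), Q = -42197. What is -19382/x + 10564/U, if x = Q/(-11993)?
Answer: -232448326/42197 + 10564*sqrt(1605)/1605 ≈ -5245.0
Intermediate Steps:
U = sqrt(1605) (U = sqrt(-23220 + 24825) = sqrt(1605) ≈ 40.062)
x = 42197/11993 (x = -42197/(-11993) = -42197*(-1/11993) = 42197/11993 ≈ 3.5185)
-19382/x + 10564/U = -19382/42197/11993 + 10564/(sqrt(1605)) = -19382*11993/42197 + 10564*(sqrt(1605)/1605) = -232448326/42197 + 10564*sqrt(1605)/1605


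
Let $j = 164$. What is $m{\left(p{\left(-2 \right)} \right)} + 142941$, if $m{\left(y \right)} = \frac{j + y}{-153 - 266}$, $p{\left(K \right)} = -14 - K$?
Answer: $\frac{59892127}{419} \approx 1.4294 \cdot 10^{5}$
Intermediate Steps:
$m{\left(y \right)} = - \frac{164}{419} - \frac{y}{419}$ ($m{\left(y \right)} = \frac{164 + y}{-153 - 266} = \frac{164 + y}{-419} = \left(164 + y\right) \left(- \frac{1}{419}\right) = - \frac{164}{419} - \frac{y}{419}$)
$m{\left(p{\left(-2 \right)} \right)} + 142941 = \left(- \frac{164}{419} - \frac{-14 - -2}{419}\right) + 142941 = \left(- \frac{164}{419} - \frac{-14 + 2}{419}\right) + 142941 = \left(- \frac{164}{419} - - \frac{12}{419}\right) + 142941 = \left(- \frac{164}{419} + \frac{12}{419}\right) + 142941 = - \frac{152}{419} + 142941 = \frac{59892127}{419}$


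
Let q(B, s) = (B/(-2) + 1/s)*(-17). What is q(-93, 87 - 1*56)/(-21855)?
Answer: 9809/271002 ≈ 0.036195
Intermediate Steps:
q(B, s) = -17/s + 17*B/2 (q(B, s) = (B*(-½) + 1/s)*(-17) = (-B/2 + 1/s)*(-17) = (1/s - B/2)*(-17) = -17/s + 17*B/2)
q(-93, 87 - 1*56)/(-21855) = (-17/(87 - 1*56) + (17/2)*(-93))/(-21855) = (-17/(87 - 56) - 1581/2)*(-1/21855) = (-17/31 - 1581/2)*(-1/21855) = -49045/62*(-1/21855) = 9809/271002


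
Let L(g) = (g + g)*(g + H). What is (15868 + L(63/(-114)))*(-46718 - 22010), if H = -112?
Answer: -396784372732/361 ≈ -1.0991e+9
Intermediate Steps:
L(g) = 2*g*(-112 + g) (L(g) = (g + g)*(g - 112) = (2*g)*(-112 + g) = 2*g*(-112 + g))
(15868 + L(63/(-114)))*(-46718 - 22010) = (15868 + 2*(63/(-114))*(-112 + 63/(-114)))*(-46718 - 22010) = (15868 + 2*(63*(-1/114))*(-112 + 63*(-1/114)))*(-68728) = (15868 + 2*(-21/38)*(-112 - 21/38))*(-68728) = (15868 + 2*(-21/38)*(-4277/38))*(-68728) = (15868 + 89817/722)*(-68728) = (11546513/722)*(-68728) = -396784372732/361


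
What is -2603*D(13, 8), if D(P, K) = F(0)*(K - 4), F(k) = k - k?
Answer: 0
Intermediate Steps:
F(k) = 0
D(P, K) = 0 (D(P, K) = 0*(K - 4) = 0*(-4 + K) = 0)
-2603*D(13, 8) = -2603*0 = 0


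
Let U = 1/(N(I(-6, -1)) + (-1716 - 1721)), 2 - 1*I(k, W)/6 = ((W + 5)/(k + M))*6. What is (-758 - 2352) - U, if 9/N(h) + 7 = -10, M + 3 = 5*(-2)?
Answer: -181742163/58438 ≈ -3110.0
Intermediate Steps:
M = -13 (M = -3 + 5*(-2) = -3 - 10 = -13)
I(k, W) = 12 - 36*(5 + W)/(-13 + k) (I(k, W) = 12 - 6*(W + 5)/(k - 13)*6 = 12 - 6*(5 + W)/(-13 + k)*6 = 12 - 36*(5 + W)/(-13 + k))
N(h) = -9/17 (N(h) = 9/(-7 - 10) = 9/(-17) = 9*(-1/17) = -9/17)
U = -17/58438 (U = 1/(-9/17 + (-1716 - 1721)) = 1/(-9/17 - 3437) = 1/(-58438/17) = -17/58438 ≈ -0.00029091)
(-758 - 2352) - U = (-758 - 2352) - 1*(-17/58438) = -3110 + 17/58438 = -181742163/58438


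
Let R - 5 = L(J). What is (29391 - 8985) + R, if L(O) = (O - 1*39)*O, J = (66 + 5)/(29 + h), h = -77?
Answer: 47164897/2304 ≈ 20471.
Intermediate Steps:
J = -71/48 (J = (66 + 5)/(29 - 77) = 71/(-48) = 71*(-1/48) = -71/48 ≈ -1.4792)
L(O) = O*(-39 + O) (L(O) = (O - 39)*O = (-39 + O)*O = O*(-39 + O))
R = 149473/2304 (R = 5 - 71*(-39 - 71/48)/48 = 5 - 71/48*(-1943/48) = 5 + 137953/2304 = 149473/2304 ≈ 64.875)
(29391 - 8985) + R = (29391 - 8985) + 149473/2304 = 20406 + 149473/2304 = 47164897/2304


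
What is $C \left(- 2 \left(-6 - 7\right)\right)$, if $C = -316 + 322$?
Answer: $156$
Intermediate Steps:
$C = 6$
$C \left(- 2 \left(-6 - 7\right)\right) = 6 \left(- 2 \left(-6 - 7\right)\right) = 6 \left(\left(-2\right) \left(-13\right)\right) = 6 \cdot 26 = 156$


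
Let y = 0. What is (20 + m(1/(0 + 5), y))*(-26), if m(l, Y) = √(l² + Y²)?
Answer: -2626/5 ≈ -525.20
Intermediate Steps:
m(l, Y) = √(Y² + l²)
(20 + m(1/(0 + 5), y))*(-26) = (20 + √(0² + (1/(0 + 5))²))*(-26) = (20 + √(0 + (1/5)²))*(-26) = (20 + √(0 + (⅕)²))*(-26) = (20 + √(0 + 1/25))*(-26) = (20 + √(1/25))*(-26) = (20 + ⅕)*(-26) = (101/5)*(-26) = -2626/5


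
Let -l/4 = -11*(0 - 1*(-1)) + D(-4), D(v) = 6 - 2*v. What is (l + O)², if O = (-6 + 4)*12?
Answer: 1296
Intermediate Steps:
l = -12 (l = -4*(-11*(0 - 1*(-1)) + (6 - 2*(-4))) = -4*(-11*(0 + 1) + (6 + 8)) = -4*(-11*1 + 14) = -4*(-11 + 14) = -4*3 = -12)
O = -24 (O = -2*12 = -24)
(l + O)² = (-12 - 24)² = (-36)² = 1296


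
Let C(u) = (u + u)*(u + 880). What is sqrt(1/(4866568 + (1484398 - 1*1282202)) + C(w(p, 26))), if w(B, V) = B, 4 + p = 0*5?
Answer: I*sqrt(5001447732130689)/844794 ≈ 83.714*I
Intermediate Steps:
p = -4 (p = -4 + 0*5 = -4 + 0 = -4)
C(u) = 2*u*(880 + u) (C(u) = (2*u)*(880 + u) = 2*u*(880 + u))
sqrt(1/(4866568 + (1484398 - 1*1282202)) + C(w(p, 26))) = sqrt(1/(4866568 + (1484398 - 1*1282202)) + 2*(-4)*(880 - 4)) = sqrt(1/(4866568 + (1484398 - 1282202)) + 2*(-4)*876) = sqrt(1/(4866568 + 202196) - 7008) = sqrt(1/5068764 - 7008) = sqrt(-35521898111/5068764) = I*sqrt(5001447732130689)/844794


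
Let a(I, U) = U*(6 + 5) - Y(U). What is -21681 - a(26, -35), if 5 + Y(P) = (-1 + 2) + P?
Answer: -21335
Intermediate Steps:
Y(P) = -4 + P (Y(P) = -5 + ((-1 + 2) + P) = -5 + (1 + P) = -4 + P)
a(I, U) = 4 + 10*U (a(I, U) = U*(6 + 5) - (-4 + U) = U*11 + (4 - U) = 11*U + (4 - U) = 4 + 10*U)
-21681 - a(26, -35) = -21681 - (4 + 10*(-35)) = -21681 - (4 - 350) = -21681 - 1*(-346) = -21681 + 346 = -21335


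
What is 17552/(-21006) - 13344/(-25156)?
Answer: -20154256/66053367 ≈ -0.30512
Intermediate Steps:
17552/(-21006) - 13344/(-25156) = 17552*(-1/21006) - 13344*(-1/25156) = -8776/10503 + 3336/6289 = -20154256/66053367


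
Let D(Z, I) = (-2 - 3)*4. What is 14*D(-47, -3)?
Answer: -280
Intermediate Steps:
D(Z, I) = -20 (D(Z, I) = -5*4 = -20)
14*D(-47, -3) = 14*(-20) = -280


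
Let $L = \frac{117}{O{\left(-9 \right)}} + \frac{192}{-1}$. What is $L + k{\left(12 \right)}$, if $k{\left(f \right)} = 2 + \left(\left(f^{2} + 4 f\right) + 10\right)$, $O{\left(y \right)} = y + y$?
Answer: $\frac{11}{2} \approx 5.5$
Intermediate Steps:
$O{\left(y \right)} = 2 y$
$L = - \frac{397}{2}$ ($L = \frac{117}{2 \left(-9\right)} + \frac{192}{-1} = \frac{117}{-18} + 192 \left(-1\right) = 117 \left(- \frac{1}{18}\right) - 192 = - \frac{13}{2} - 192 = - \frac{397}{2} \approx -198.5$)
$k{\left(f \right)} = 12 + f^{2} + 4 f$ ($k{\left(f \right)} = 2 + \left(10 + f^{2} + 4 f\right) = 12 + f^{2} + 4 f$)
$L + k{\left(12 \right)} = - \frac{397}{2} + \left(12 + 12^{2} + 4 \cdot 12\right) = - \frac{397}{2} + \left(12 + 144 + 48\right) = - \frac{397}{2} + 204 = \frac{11}{2}$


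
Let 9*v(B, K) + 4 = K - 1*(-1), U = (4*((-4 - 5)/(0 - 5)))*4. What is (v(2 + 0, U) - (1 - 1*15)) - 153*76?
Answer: -174167/15 ≈ -11611.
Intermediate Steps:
U = 144/5 (U = (4*(-9/(-5)))*4 = (4*(-9*(-⅕)))*4 = (4*(9/5))*4 = (36/5)*4 = 144/5 ≈ 28.800)
v(B, K) = -⅓ + K/9 (v(B, K) = -4/9 + (K - 1*(-1))/9 = -4/9 + (K + 1)/9 = -4/9 + (1 + K)/9 = -4/9 + (⅑ + K/9) = -⅓ + K/9)
(v(2 + 0, U) - (1 - 1*15)) - 153*76 = ((-⅓ + (⅑)*(144/5)) - (1 - 1*15)) - 153*76 = ((-⅓ + 16/5) - (1 - 15)) - 11628 = (43/15 - 1*(-14)) - 11628 = (43/15 + 14) - 11628 = 253/15 - 11628 = -174167/15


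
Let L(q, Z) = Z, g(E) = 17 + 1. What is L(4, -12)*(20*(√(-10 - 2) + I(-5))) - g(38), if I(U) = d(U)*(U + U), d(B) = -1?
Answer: -2418 - 480*I*√3 ≈ -2418.0 - 831.38*I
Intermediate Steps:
g(E) = 18
I(U) = -2*U (I(U) = -(U + U) = -2*U)
L(4, -12)*(20*(√(-10 - 2) + I(-5))) - g(38) = -240*(√(-10 - 2) - 2*(-5)) - 1*18 = -240*(√(-12) + 10) - 18 = -240*(2*I*√3 + 10) - 18 = -240*(10 + 2*I*√3) - 18 = -12*(200 + 40*I*√3) - 18 = (-2400 - 480*I*√3) - 18 = -2418 - 480*I*√3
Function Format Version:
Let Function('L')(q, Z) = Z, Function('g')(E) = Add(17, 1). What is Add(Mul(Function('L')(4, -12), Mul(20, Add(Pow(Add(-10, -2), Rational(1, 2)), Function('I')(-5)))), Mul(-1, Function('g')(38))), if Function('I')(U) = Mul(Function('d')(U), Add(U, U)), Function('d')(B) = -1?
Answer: Add(-2418, Mul(-480, I, Pow(3, Rational(1, 2)))) ≈ Add(-2418.0, Mul(-831.38, I))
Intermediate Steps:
Function('g')(E) = 18
Function('I')(U) = Mul(-2, U) (Function('I')(U) = Mul(-1, Add(U, U)) = Mul(-1, Mul(2, U)) = Mul(-2, U))
Add(Mul(Function('L')(4, -12), Mul(20, Add(Pow(Add(-10, -2), Rational(1, 2)), Function('I')(-5)))), Mul(-1, Function('g')(38))) = Add(Mul(-12, Mul(20, Add(Pow(Add(-10, -2), Rational(1, 2)), Mul(-2, -5)))), Mul(-1, 18)) = Add(Mul(-12, Mul(20, Add(Pow(-12, Rational(1, 2)), 10))), -18) = Add(Mul(-12, Mul(20, Add(Mul(2, I, Pow(3, Rational(1, 2))), 10))), -18) = Add(Mul(-12, Mul(20, Add(10, Mul(2, I, Pow(3, Rational(1, 2)))))), -18) = Add(Mul(-12, Add(200, Mul(40, I, Pow(3, Rational(1, 2))))), -18) = Add(Add(-2400, Mul(-480, I, Pow(3, Rational(1, 2)))), -18) = Add(-2418, Mul(-480, I, Pow(3, Rational(1, 2))))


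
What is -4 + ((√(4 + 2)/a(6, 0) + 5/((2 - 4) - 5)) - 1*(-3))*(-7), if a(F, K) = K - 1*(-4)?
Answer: -20 - 7*√6/4 ≈ -24.287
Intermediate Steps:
a(F, K) = 4 + K (a(F, K) = K + 4 = 4 + K)
-4 + ((√(4 + 2)/a(6, 0) + 5/((2 - 4) - 5)) - 1*(-3))*(-7) = -4 + ((√(4 + 2)/(4 + 0) + 5/((2 - 4) - 5)) - 1*(-3))*(-7) = -4 + ((√6/4 + 5/(-2 - 5)) + 3)*(-7) = -4 + ((√6*(¼) + 5/(-7)) + 3)*(-7) = -4 + ((√6/4 + 5*(-⅐)) + 3)*(-7) = -4 + ((√6/4 - 5/7) + 3)*(-7) = -4 + ((-5/7 + √6/4) + 3)*(-7) = -4 + (16/7 + √6/4)*(-7) = -4 + (-16 - 7*√6/4) = -20 - 7*√6/4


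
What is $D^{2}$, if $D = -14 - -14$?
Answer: $0$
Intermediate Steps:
$D = 0$ ($D = -14 + 14 = 0$)
$D^{2} = 0^{2} = 0$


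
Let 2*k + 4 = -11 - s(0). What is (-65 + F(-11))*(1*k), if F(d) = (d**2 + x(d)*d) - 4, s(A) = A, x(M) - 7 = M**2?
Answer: 10170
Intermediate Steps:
x(M) = 7 + M**2
k = -15/2 (k = -2 + (-11 - 1*0)/2 = -2 + (-11 + 0)/2 = -2 + (1/2)*(-11) = -2 - 11/2 = -15/2 ≈ -7.5000)
F(d) = -4 + d**2 + d*(7 + d**2) (F(d) = (d**2 + (7 + d**2)*d) - 4 = (d**2 + d*(7 + d**2)) - 4 = -4 + d**2 + d*(7 + d**2))
(-65 + F(-11))*(1*k) = (-65 + (-4 + (-11)**2 - 11*(7 + (-11)**2)))*(1*(-15/2)) = (-65 + (-4 + 121 - 11*(7 + 121)))*(-15/2) = (-65 + (-4 + 121 - 11*128))*(-15/2) = (-65 + (-4 + 121 - 1408))*(-15/2) = (-65 - 1291)*(-15/2) = -1356*(-15/2) = 10170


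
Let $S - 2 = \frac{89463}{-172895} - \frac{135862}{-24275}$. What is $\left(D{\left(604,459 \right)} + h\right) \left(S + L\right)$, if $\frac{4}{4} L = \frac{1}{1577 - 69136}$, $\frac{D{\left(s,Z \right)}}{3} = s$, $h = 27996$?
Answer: $\frac{11966852121074554176}{56709377595775} \approx 2.1102 \cdot 10^{5}$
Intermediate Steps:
$D{\left(s,Z \right)} = 3 s$
$L = - \frac{1}{67559}$ ($L = \frac{1}{1577 - 69136} = \frac{1}{-67559} = - \frac{1}{67559} \approx -1.4802 \cdot 10^{-5}$)
$S = \frac{5942439683}{839405225}$ ($S = 2 + \left(\frac{89463}{-172895} - \frac{135862}{-24275}\right) = 2 + \left(89463 \left(- \frac{1}{172895}\right) - - \frac{135862}{24275}\right) = 2 + \left(- \frac{89463}{172895} + \frac{135862}{24275}\right) = 2 + \frac{4263629233}{839405225} = \frac{5942439683}{839405225} \approx 7.0793$)
$\left(D{\left(604,459 \right)} + h\right) \left(S + L\right) = \left(3 \cdot 604 + 27996\right) \left(\frac{5942439683}{839405225} - \frac{1}{67559}\right) = \left(1812 + 27996\right) \frac{401464443138572}{56709377595775} = 29808 \cdot \frac{401464443138572}{56709377595775} = \frac{11966852121074554176}{56709377595775}$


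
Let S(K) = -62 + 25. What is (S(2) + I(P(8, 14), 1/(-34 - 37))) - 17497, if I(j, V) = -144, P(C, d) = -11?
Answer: -17678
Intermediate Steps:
S(K) = -37
(S(2) + I(P(8, 14), 1/(-34 - 37))) - 17497 = (-37 - 144) - 17497 = -181 - 17497 = -17678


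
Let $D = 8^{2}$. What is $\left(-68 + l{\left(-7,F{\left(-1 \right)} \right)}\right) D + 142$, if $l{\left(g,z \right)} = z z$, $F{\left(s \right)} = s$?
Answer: $-4146$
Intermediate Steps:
$l{\left(g,z \right)} = z^{2}$
$D = 64$
$\left(-68 + l{\left(-7,F{\left(-1 \right)} \right)}\right) D + 142 = \left(-68 + \left(-1\right)^{2}\right) 64 + 142 = \left(-68 + 1\right) 64 + 142 = \left(-67\right) 64 + 142 = -4288 + 142 = -4146$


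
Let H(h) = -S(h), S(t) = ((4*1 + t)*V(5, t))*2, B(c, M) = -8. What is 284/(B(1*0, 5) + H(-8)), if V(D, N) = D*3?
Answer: 71/28 ≈ 2.5357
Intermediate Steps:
V(D, N) = 3*D
S(t) = 120 + 30*t (S(t) = ((4*1 + t)*(3*5))*2 = ((4 + t)*15)*2 = (60 + 15*t)*2 = 120 + 30*t)
H(h) = -120 - 30*h (H(h) = -(120 + 30*h) = -120 - 30*h)
284/(B(1*0, 5) + H(-8)) = 284/(-8 + (-120 - 30*(-8))) = 284/(-8 + (-120 + 240)) = 284/(-8 + 120) = 284/112 = (1/112)*284 = 71/28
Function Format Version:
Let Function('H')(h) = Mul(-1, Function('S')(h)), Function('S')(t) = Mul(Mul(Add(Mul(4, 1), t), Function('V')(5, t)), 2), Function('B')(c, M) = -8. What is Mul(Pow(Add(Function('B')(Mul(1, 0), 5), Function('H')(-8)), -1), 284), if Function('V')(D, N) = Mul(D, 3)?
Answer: Rational(71, 28) ≈ 2.5357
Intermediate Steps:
Function('V')(D, N) = Mul(3, D)
Function('S')(t) = Add(120, Mul(30, t)) (Function('S')(t) = Mul(Mul(Add(Mul(4, 1), t), Mul(3, 5)), 2) = Mul(Mul(Add(4, t), 15), 2) = Mul(Add(60, Mul(15, t)), 2) = Add(120, Mul(30, t)))
Function('H')(h) = Add(-120, Mul(-30, h)) (Function('H')(h) = Mul(-1, Add(120, Mul(30, h))) = Add(-120, Mul(-30, h)))
Mul(Pow(Add(Function('B')(Mul(1, 0), 5), Function('H')(-8)), -1), 284) = Mul(Pow(Add(-8, Add(-120, Mul(-30, -8))), -1), 284) = Mul(Pow(Add(-8, Add(-120, 240)), -1), 284) = Mul(Pow(Add(-8, 120), -1), 284) = Mul(Pow(112, -1), 284) = Mul(Rational(1, 112), 284) = Rational(71, 28)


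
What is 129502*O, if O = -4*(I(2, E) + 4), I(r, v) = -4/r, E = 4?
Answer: -1036016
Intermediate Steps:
O = -8 (O = -4*(-4/2 + 4) = -4*(-4*1/2 + 4) = -4*(-2 + 4) = -4*2 = -8)
129502*O = 129502*(-8) = -1036016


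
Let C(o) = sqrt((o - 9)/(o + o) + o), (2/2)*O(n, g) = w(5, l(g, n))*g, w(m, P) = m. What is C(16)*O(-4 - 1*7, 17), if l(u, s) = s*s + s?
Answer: 85*sqrt(1038)/8 ≈ 342.32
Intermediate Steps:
l(u, s) = s + s**2 (l(u, s) = s**2 + s = s + s**2)
O(n, g) = 5*g
C(o) = sqrt(o + (-9 + o)/(2*o)) (C(o) = sqrt((-9 + o)/((2*o)) + o) = sqrt((-9 + o)*(1/(2*o)) + o) = sqrt((-9 + o)/(2*o) + o) = sqrt(o + (-9 + o)/(2*o)))
C(16)*O(-4 - 1*7, 17) = (sqrt(2 - 18/16 + 4*16)/2)*(5*17) = (sqrt(2 - 18*1/16 + 64)/2)*85 = (sqrt(2 - 9/8 + 64)/2)*85 = (sqrt(519/8)/2)*85 = ((sqrt(1038)/4)/2)*85 = (sqrt(1038)/8)*85 = 85*sqrt(1038)/8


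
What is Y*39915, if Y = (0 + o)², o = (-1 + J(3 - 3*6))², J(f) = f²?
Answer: 100491240407040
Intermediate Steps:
o = 50176 (o = (-1 + (3 - 3*6)²)² = (-1 + (3 - 18)²)² = (-1 + (-15)²)² = (-1 + 225)² = 224² = 50176)
Y = 2517630976 (Y = (0 + 50176)² = 50176² = 2517630976)
Y*39915 = 2517630976*39915 = 100491240407040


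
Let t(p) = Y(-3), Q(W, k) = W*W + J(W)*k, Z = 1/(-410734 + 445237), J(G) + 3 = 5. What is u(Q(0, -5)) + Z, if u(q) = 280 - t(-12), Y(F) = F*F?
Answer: 9350314/34503 ≈ 271.00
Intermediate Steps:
J(G) = 2 (J(G) = -3 + 5 = 2)
Y(F) = F**2
Z = 1/34503 ≈ 2.8983e-5
Q(W, k) = W**2 + 2*k (Q(W, k) = W*W + 2*k = W**2 + 2*k)
t(p) = 9 (t(p) = (-3)**2 = 9)
u(q) = 271 (u(q) = 280 - 1*9 = 280 - 9 = 271)
u(Q(0, -5)) + Z = 271 + 1/34503 = 9350314/34503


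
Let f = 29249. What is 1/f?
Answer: 1/29249 ≈ 3.4189e-5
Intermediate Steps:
1/f = 1/29249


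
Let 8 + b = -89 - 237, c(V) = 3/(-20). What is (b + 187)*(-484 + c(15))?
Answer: 1423401/20 ≈ 71170.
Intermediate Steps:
c(V) = -3/20 (c(V) = 3*(-1/20) = -3/20)
b = -334 (b = -8 + (-89 - 237) = -8 - 326 = -334)
(b + 187)*(-484 + c(15)) = (-334 + 187)*(-484 - 3/20) = -147*(-9683/20) = 1423401/20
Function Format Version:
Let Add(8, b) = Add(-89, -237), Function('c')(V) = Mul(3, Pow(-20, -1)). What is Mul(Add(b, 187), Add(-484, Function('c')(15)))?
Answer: Rational(1423401, 20) ≈ 71170.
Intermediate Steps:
Function('c')(V) = Rational(-3, 20) (Function('c')(V) = Mul(3, Rational(-1, 20)) = Rational(-3, 20))
b = -334 (b = Add(-8, Add(-89, -237)) = Add(-8, -326) = -334)
Mul(Add(b, 187), Add(-484, Function('c')(15))) = Mul(Add(-334, 187), Add(-484, Rational(-3, 20))) = Mul(-147, Rational(-9683, 20)) = Rational(1423401, 20)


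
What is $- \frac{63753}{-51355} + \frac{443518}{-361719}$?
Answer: $\frac{283804517}{18576079245} \approx 0.015278$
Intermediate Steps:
$- \frac{63753}{-51355} + \frac{443518}{-361719} = \left(-63753\right) \left(- \frac{1}{51355}\right) + 443518 \left(- \frac{1}{361719}\right) = \frac{63753}{51355} - \frac{443518}{361719} = \frac{283804517}{18576079245}$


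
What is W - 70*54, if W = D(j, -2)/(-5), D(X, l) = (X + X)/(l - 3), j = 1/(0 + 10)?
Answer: -472499/125 ≈ -3780.0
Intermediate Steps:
j = 1/10 ≈ 0.10000
D(X, l) = 2*X/(-3 + l) (D(X, l) = (2*X)/(-3 + l) = 2*X/(-3 + l))
W = 1/125 (W = (2*(1/10)/(-3 - 2))/(-5) = (2*(1/10)/(-5))*(-1/5) = (2*(1/10)*(-1/5))*(-1/5) = -1/25*(-1/5) = 1/125 ≈ 0.0080000)
W - 70*54 = 1/125 - 70*54 = 1/125 - 3780 = -472499/125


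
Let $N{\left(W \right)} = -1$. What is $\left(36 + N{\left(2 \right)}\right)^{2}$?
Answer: $1225$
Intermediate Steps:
$\left(36 + N{\left(2 \right)}\right)^{2} = \left(36 - 1\right)^{2} = 35^{2} = 1225$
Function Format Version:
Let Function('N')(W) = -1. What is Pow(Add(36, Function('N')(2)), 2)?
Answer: 1225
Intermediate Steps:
Pow(Add(36, Function('N')(2)), 2) = Pow(Add(36, -1), 2) = Pow(35, 2) = 1225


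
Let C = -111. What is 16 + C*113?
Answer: -12527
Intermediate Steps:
16 + C*113 = 16 - 111*113 = 16 - 12543 = -12527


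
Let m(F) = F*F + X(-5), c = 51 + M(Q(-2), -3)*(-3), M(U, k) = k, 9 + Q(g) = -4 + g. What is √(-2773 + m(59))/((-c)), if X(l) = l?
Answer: -√703/60 ≈ -0.44190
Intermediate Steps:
Q(g) = -13 + g (Q(g) = -9 + (-4 + g) = -13 + g)
c = 60 (c = 51 - 3*(-3) = 51 + 9 = 60)
m(F) = -5 + F² (m(F) = F*F - 5 = F² - 5 = -5 + F²)
√(-2773 + m(59))/((-c)) = √(-2773 + (-5 + 59²))/((-1*60)) = √(-2773 + (-5 + 3481))/(-60) = √(-2773 + 3476)*(-1/60) = √703*(-1/60) = -√703/60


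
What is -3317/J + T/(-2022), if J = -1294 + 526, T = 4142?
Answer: 587653/258816 ≈ 2.2705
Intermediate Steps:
J = -768
-3317/J + T/(-2022) = -3317/(-768) + 4142/(-2022) = -3317*(-1/768) + 4142*(-1/2022) = 3317/768 - 2071/1011 = 587653/258816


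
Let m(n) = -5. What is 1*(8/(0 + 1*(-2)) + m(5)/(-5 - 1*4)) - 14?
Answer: -157/9 ≈ -17.444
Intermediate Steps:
1*(8/(0 + 1*(-2)) + m(5)/(-5 - 1*4)) - 14 = 1*(8/(0 + 1*(-2)) - 5/(-5 - 1*4)) - 14 = 1*(8/(0 - 2) - 5/(-5 - 4)) - 14 = 1*(8/(-2) - 5/(-9)) - 14 = 1*(8*(-1/2) - 5*(-1/9)) - 14 = 1*(-4 + 5/9) - 14 = 1*(-31/9) - 14 = -31/9 - 14 = -157/9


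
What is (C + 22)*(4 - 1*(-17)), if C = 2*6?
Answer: 714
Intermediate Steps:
C = 12
(C + 22)*(4 - 1*(-17)) = (12 + 22)*(4 - 1*(-17)) = 34*(4 + 17) = 34*21 = 714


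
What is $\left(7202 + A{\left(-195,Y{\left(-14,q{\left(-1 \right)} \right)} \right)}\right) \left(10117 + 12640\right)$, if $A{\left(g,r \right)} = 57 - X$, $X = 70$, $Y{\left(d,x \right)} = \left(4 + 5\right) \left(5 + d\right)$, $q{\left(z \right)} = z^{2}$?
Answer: $163600073$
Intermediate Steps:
$Y{\left(d,x \right)} = 45 + 9 d$ ($Y{\left(d,x \right)} = 9 \left(5 + d\right) = 45 + 9 d$)
$A{\left(g,r \right)} = -13$ ($A{\left(g,r \right)} = 57 - 70 = -13$)
$\left(7202 + A{\left(-195,Y{\left(-14,q{\left(-1 \right)} \right)} \right)}\right) \left(10117 + 12640\right) = \left(7202 - 13\right) \left(10117 + 12640\right) = 7189 \cdot 22757 = 163600073$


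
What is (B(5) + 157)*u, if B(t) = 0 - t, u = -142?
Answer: -21584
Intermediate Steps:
B(t) = -t
(B(5) + 157)*u = (-1*5 + 157)*(-142) = (-5 + 157)*(-142) = 152*(-142) = -21584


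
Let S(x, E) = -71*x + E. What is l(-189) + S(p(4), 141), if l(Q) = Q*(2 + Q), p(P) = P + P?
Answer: 34916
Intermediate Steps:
p(P) = 2*P
S(x, E) = E - 71*x
l(-189) + S(p(4), 141) = -189*(2 - 189) + (141 - 142*4) = -189*(-187) + (141 - 71*8) = 35343 + (141 - 568) = 35343 - 427 = 34916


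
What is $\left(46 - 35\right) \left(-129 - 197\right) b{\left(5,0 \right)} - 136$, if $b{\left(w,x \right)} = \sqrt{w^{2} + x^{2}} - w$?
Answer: $-136$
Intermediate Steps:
$\left(46 - 35\right) \left(-129 - 197\right) b{\left(5,0 \right)} - 136 = \left(46 - 35\right) \left(-129 - 197\right) \left(\sqrt{5^{2} + 0^{2}} - 5\right) - 136 = 11 \left(-326\right) \left(\sqrt{25 + 0} - 5\right) - 136 = - 3586 \left(\sqrt{25} - 5\right) - 136 = - 3586 \left(5 - 5\right) - 136 = \left(-3586\right) 0 - 136 = 0 - 136 = -136$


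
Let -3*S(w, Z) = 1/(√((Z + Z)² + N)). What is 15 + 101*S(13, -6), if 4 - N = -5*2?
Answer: 15 - 101*√158/474 ≈ 12.322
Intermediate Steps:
N = 14 (N = 4 - (-5)*2 = 4 - 1*(-10) = 4 + 10 = 14)
S(w, Z) = -1/(3*√(14 + 4*Z²)) (S(w, Z) = -1/(3*√((Z + Z)² + 14)) = -1/(3*√((2*Z)² + 14)) = -1/(3*√(4*Z² + 14)) = -1/(3*√(14 + 4*Z²)))
15 + 101*S(13, -6) = 15 + 101*(-√2/(6*√(7 + 2*(-6)²))) = 15 + 101*(-√2/(6*√(7 + 2*36))) = 15 + 101*(-√2/(6*√(7 + 72))) = 15 + 101*(-√2/(6*√79)) = 15 + 101*(-√2*√79/79/6) = 15 + 101*(-√158/474) = 15 - 101*√158/474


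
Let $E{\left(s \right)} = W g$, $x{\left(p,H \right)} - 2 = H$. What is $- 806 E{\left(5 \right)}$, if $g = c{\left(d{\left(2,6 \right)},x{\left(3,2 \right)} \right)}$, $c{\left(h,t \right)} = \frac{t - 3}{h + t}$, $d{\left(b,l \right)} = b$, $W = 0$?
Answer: $0$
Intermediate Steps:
$x{\left(p,H \right)} = 2 + H$
$c{\left(h,t \right)} = \frac{-3 + t}{h + t}$
$g = \frac{1}{6}$ ($g = \frac{-3 + \left(2 + 2\right)}{2 + \left(2 + 2\right)} = \frac{-3 + 4}{2 + 4} = \frac{1}{6} \cdot 1 = \frac{1}{6} \approx 0.16667$)
$E{\left(s \right)} = 0$ ($E{\left(s \right)} = 0 \cdot \frac{1}{6} = 0$)
$- 806 E{\left(5 \right)} = \left(-806\right) 0 = 0$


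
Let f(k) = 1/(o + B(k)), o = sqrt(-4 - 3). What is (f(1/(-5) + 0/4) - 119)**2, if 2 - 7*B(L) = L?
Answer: 2401*(4420*sqrt(7) + 49899*I)/(2*(385*sqrt(7) + 4227*I)) ≈ 14150.0 + 88.671*I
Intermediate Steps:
B(L) = 2/7 - L/7
o = I*sqrt(7) (o = sqrt(-7) = I*sqrt(7) ≈ 2.6458*I)
f(k) = 1/(2/7 - k/7 + I*sqrt(7)) (f(k) = 1/(I*sqrt(7) + (2/7 - k/7)) = 1/(2/7 - k/7 + I*sqrt(7)))
(f(1/(-5) + 0/4) - 119)**2 = (7/(2 - (1/(-5) + 0/4) + 7*I*sqrt(7)) - 119)**2 = (7/(2 - (1*(-1/5) + 0*(1/4)) + 7*I*sqrt(7)) - 119)**2 = (7/(2 - (-1/5 + 0) + 7*I*sqrt(7)) - 119)**2 = (7/(2 - 1*(-1/5) + 7*I*sqrt(7)) - 119)**2 = (7/(2 + 1/5 + 7*I*sqrt(7)) - 119)**2 = (7/(11/5 + 7*I*sqrt(7)) - 119)**2 = (-119 + 7/(11/5 + 7*I*sqrt(7)))**2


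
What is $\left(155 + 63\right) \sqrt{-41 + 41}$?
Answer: $0$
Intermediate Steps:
$\left(155 + 63\right) \sqrt{-41 + 41} = 218 \sqrt{0} = 218 \cdot 0 = 0$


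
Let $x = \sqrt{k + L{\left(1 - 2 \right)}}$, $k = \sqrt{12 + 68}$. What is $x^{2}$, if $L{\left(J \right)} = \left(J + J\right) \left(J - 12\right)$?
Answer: $26 + 4 \sqrt{5} \approx 34.944$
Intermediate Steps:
$L{\left(J \right)} = 2 J \left(-12 + J\right)$
$k = 4 \sqrt{5}$ ($k = \sqrt{80} = 4 \sqrt{5} \approx 8.9443$)
$x = \sqrt{26 + 4 \sqrt{5}}$ ($x = \sqrt{4 \sqrt{5} + 2 \left(1 - 2\right) \left(-12 + \left(1 - 2\right)\right)} = \sqrt{4 \sqrt{5} + 2 \left(-1\right) \left(-12 - 1\right)} = \sqrt{4 \sqrt{5} + 2 \left(-1\right) \left(-13\right)} = \sqrt{4 \sqrt{5} + 26} = \sqrt{26 + 4 \sqrt{5}} \approx 5.9114$)
$x^{2} = \left(\sqrt{26 + 4 \sqrt{5}}\right)^{2} = 26 + 4 \sqrt{5}$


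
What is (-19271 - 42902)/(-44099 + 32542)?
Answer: 62173/11557 ≈ 5.3797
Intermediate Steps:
(-19271 - 42902)/(-44099 + 32542) = -62173/(-11557) = -62173*(-1/11557) = 62173/11557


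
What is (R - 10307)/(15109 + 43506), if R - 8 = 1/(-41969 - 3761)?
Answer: -470973271/2680463950 ≈ -0.17571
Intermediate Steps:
R = 365839/45730 (R = 8 + 1/(-41969 - 3761) = 8 + 1/(-45730) = 8 - 1/45730 = 365839/45730 ≈ 8.0000)
(R - 10307)/(15109 + 43506) = (365839/45730 - 10307)/(15109 + 43506) = -470973271/45730/58615 = -470973271/45730*1/58615 = -470973271/2680463950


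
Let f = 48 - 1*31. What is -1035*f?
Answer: -17595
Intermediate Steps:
f = 17 (f = 48 - 31 = 17)
-1035*f = -1035*17 = -17595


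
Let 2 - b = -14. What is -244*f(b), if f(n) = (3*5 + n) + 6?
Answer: -9028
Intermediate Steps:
b = 16 (b = 2 - 1*(-14) = 2 + 14 = 16)
f(n) = 21 + n (f(n) = (15 + n) + 6 = 21 + n)
-244*f(b) = -244*(21 + 16) = -244*37 = -9028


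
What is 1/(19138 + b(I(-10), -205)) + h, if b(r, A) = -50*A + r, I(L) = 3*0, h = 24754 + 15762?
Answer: 1190684209/29388 ≈ 40516.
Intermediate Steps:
h = 40516
I(L) = 0
b(r, A) = r - 50*A
1/(19138 + b(I(-10), -205)) + h = 1/(19138 + (0 - 50*(-205))) + 40516 = 1/(19138 + (0 + 10250)) + 40516 = 1/(19138 + 10250) + 40516 = 1/29388 + 40516 = 1190684209/29388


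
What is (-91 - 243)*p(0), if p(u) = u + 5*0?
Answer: 0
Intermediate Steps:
p(u) = u (p(u) = u + 0 = u)
(-91 - 243)*p(0) = (-91 - 243)*0 = -334*0 = 0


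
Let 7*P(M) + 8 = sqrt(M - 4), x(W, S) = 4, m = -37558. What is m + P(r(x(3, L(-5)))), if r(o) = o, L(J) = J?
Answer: -262914/7 ≈ -37559.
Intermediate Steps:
P(M) = -8/7 + sqrt(-4 + M)/7 (P(M) = -8/7 + sqrt(M - 4)/7 = -8/7 + sqrt(-4 + M)/7)
m + P(r(x(3, L(-5)))) = -37558 + (-8/7 + sqrt(-4 + 4)/7) = -37558 + (-8/7 + sqrt(0)/7) = -37558 + (-8/7 + (1/7)*0) = -37558 + (-8/7 + 0) = -37558 - 8/7 = -262914/7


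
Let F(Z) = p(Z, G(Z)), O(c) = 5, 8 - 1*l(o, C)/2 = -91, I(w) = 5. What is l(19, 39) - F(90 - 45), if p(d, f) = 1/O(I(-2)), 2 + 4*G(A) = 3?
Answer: 989/5 ≈ 197.80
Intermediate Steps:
l(o, C) = 198 (l(o, C) = 16 - 2*(-91) = 16 + 182 = 198)
G(A) = 1/4 (G(A) = -1/2 + (1/4)*3 = -1/2 + 3/4 = 1/4)
p(d, f) = 1/5
F(Z) = 1/5
l(19, 39) - F(90 - 45) = 198 - 1*1/5 = 198 - 1/5 = 989/5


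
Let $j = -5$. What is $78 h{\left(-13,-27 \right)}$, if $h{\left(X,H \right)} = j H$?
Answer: $10530$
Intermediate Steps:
$h{\left(X,H \right)} = - 5 H$
$78 h{\left(-13,-27 \right)} = 78 \left(\left(-5\right) \left(-27\right)\right) = 78 \cdot 135 = 10530$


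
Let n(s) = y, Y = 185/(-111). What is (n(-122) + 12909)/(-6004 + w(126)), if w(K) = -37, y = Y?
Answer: -38722/18123 ≈ -2.1366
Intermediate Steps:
Y = -5/3 (Y = 185*(-1/111) = -5/3 ≈ -1.6667)
y = -5/3 ≈ -1.6667
n(s) = -5/3
(n(-122) + 12909)/(-6004 + w(126)) = (-5/3 + 12909)/(-6004 - 37) = (38722/3)/(-6041) = (38722/3)*(-1/6041) = -38722/18123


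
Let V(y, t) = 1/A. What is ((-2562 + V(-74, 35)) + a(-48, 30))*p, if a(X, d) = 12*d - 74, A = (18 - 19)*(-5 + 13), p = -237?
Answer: 4315533/8 ≈ 5.3944e+5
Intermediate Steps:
A = -8 (A = -1*8 = -8)
a(X, d) = -74 + 12*d
V(y, t) = -1/8 (V(y, t) = 1/(-8) = -1/8)
((-2562 + V(-74, 35)) + a(-48, 30))*p = ((-2562 - 1/8) + (-74 + 12*30))*(-237) = (-20497/8 + (-74 + 360))*(-237) = (-20497/8 + 286)*(-237) = -18209/8*(-237) = 4315533/8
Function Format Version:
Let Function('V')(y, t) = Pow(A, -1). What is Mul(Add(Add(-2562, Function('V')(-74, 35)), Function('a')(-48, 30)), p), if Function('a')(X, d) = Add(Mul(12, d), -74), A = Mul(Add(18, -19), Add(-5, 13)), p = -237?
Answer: Rational(4315533, 8) ≈ 5.3944e+5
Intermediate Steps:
A = -8 (A = Mul(-1, 8) = -8)
Function('a')(X, d) = Add(-74, Mul(12, d))
Function('V')(y, t) = Rational(-1, 8) (Function('V')(y, t) = Pow(-8, -1) = Rational(-1, 8))
Mul(Add(Add(-2562, Function('V')(-74, 35)), Function('a')(-48, 30)), p) = Mul(Add(Add(-2562, Rational(-1, 8)), Add(-74, Mul(12, 30))), -237) = Mul(Add(Rational(-20497, 8), Add(-74, 360)), -237) = Mul(Add(Rational(-20497, 8), 286), -237) = Mul(Rational(-18209, 8), -237) = Rational(4315533, 8)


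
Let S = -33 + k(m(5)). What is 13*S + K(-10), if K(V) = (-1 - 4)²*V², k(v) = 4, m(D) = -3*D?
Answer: 2123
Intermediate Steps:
K(V) = 25*V² (K(V) = (-5)²*V² = 25*V²)
S = -29 (S = -33 + 4 = -29)
13*S + K(-10) = 13*(-29) + 25*(-10)² = -377 + 25*100 = -377 + 2500 = 2123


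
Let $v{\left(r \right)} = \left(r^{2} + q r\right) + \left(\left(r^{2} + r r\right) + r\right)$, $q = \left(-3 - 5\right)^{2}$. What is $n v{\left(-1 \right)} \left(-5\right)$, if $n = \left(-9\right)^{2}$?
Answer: $25110$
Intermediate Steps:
$n = 81$
$q = 64$ ($q = \left(-8\right)^{2} = 64$)
$v{\left(r \right)} = 3 r^{2} + 65 r$ ($v{\left(r \right)} = \left(r^{2} + 64 r\right) + \left(\left(r^{2} + r r\right) + r\right) = \left(r^{2} + 64 r\right) + \left(\left(r^{2} + r^{2}\right) + r\right) = \left(r^{2} + 64 r\right) + \left(2 r^{2} + r\right) = \left(r^{2} + 64 r\right) + \left(r + 2 r^{2}\right) = 3 r^{2} + 65 r$)
$n v{\left(-1 \right)} \left(-5\right) = 81 \left(- (65 + 3 \left(-1\right))\right) \left(-5\right) = 81 \left(- (65 - 3)\right) \left(-5\right) = 81 \left(\left(-1\right) 62\right) \left(-5\right) = 81 \left(-62\right) \left(-5\right) = \left(-5022\right) \left(-5\right) = 25110$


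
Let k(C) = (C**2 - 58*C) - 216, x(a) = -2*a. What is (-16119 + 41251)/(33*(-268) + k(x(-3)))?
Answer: -6283/2343 ≈ -2.6816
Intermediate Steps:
k(C) = -216 + C**2 - 58*C
(-16119 + 41251)/(33*(-268) + k(x(-3))) = (-16119 + 41251)/(33*(-268) + (-216 + (-2*(-3))**2 - (-116)*(-3))) = 25132/(-8844 + (-216 + 6**2 - 58*6)) = 25132/(-8844 + (-216 + 36 - 348)) = 25132/(-8844 - 528) = 25132/(-9372) = 25132*(-1/9372) = -6283/2343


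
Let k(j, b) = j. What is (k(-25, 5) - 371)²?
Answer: 156816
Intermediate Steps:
(k(-25, 5) - 371)² = (-25 - 371)² = (-396)² = 156816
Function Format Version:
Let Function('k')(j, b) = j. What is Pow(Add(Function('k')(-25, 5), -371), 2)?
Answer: 156816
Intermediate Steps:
Pow(Add(Function('k')(-25, 5), -371), 2) = Pow(Add(-25, -371), 2) = Pow(-396, 2) = 156816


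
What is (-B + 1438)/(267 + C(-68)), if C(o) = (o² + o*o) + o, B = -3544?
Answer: 106/201 ≈ 0.52736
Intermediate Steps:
C(o) = o + 2*o² (C(o) = (o² + o²) + o = 2*o² + o = o + 2*o²)
(-B + 1438)/(267 + C(-68)) = (-1*(-3544) + 1438)/(267 - 68*(1 + 2*(-68))) = (3544 + 1438)/(267 - 68*(1 - 136)) = 4982/(267 - 68*(-135)) = 4982/(267 + 9180) = 4982/9447 = 4982*(1/9447) = 106/201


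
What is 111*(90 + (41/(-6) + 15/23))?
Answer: 427979/46 ≈ 9303.9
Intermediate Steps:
111*(90 + (41/(-6) + 15/23)) = 111*(90 + (41*(-⅙) + 15*(1/23))) = 111*(90 + (-41/6 + 15/23)) = 111*(90 - 853/138) = 111*(11567/138) = 427979/46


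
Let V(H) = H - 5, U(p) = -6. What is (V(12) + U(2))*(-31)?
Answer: -31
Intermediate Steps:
V(H) = -5 + H
(V(12) + U(2))*(-31) = ((-5 + 12) - 6)*(-31) = (7 - 6)*(-31) = 1*(-31) = -31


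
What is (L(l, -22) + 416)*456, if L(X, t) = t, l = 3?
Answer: 179664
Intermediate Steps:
(L(l, -22) + 416)*456 = (-22 + 416)*456 = 394*456 = 179664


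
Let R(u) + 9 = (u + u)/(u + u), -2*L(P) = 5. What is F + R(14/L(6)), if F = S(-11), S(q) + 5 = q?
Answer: -24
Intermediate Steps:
L(P) = -5/2 (L(P) = -½*5 = -5/2)
S(q) = -5 + q
F = -16 (F = -5 - 11 = -16)
R(u) = -8 (R(u) = -9 + (u + u)/(u + u) = -9 + (2*u)/((2*u)) = -9 + (2*u)*(1/(2*u)) = -9 + 1 = -8)
F + R(14/L(6)) = -16 - 8 = -24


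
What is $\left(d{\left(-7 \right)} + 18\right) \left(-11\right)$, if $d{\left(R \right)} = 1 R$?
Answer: $-121$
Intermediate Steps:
$d{\left(R \right)} = R$
$\left(d{\left(-7 \right)} + 18\right) \left(-11\right) = \left(-7 + 18\right) \left(-11\right) = 11 \left(-11\right) = -121$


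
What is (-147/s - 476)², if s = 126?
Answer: 8196769/36 ≈ 2.2769e+5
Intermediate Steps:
(-147/s - 476)² = (-147/126 - 476)² = (-147*1/126 - 476)² = (-7/6 - 476)² = (-2863/6)² = 8196769/36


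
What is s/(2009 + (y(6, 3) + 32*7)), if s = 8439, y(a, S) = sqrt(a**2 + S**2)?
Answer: 18844287/4986244 - 25317*sqrt(5)/4986244 ≈ 3.7679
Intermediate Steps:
y(a, S) = sqrt(S**2 + a**2)
s/(2009 + (y(6, 3) + 32*7)) = 8439/(2009 + (sqrt(3**2 + 6**2) + 32*7)) = 8439/(2009 + (sqrt(9 + 36) + 224)) = 8439/(2009 + (sqrt(45) + 224)) = 8439/(2009 + (3*sqrt(5) + 224)) = 8439/(2009 + (224 + 3*sqrt(5))) = 8439/(2233 + 3*sqrt(5))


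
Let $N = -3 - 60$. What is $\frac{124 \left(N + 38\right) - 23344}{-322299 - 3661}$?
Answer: $\frac{6611}{81490} \approx 0.081127$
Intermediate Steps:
$N = -63$ ($N = -3 - 60 = -63$)
$\frac{124 \left(N + 38\right) - 23344}{-322299 - 3661} = \frac{124 \left(-63 + 38\right) - 23344}{-322299 - 3661} = \frac{124 \left(-25\right) - 23344}{-325960} = \left(-3100 - 23344\right) \left(- \frac{1}{325960}\right) = \left(-26444\right) \left(- \frac{1}{325960}\right) = \frac{6611}{81490}$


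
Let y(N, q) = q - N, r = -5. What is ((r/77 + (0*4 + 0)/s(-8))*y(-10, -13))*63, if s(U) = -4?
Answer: 135/11 ≈ 12.273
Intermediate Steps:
((r/77 + (0*4 + 0)/s(-8))*y(-10, -13))*63 = ((-5/77 + (0*4 + 0)/(-4))*(-13 - 1*(-10)))*63 = ((-5*1/77 + (0 + 0)*(-¼))*(-13 + 10))*63 = ((-5/77 + 0*(-¼))*(-3))*63 = ((-5/77 + 0)*(-3))*63 = -5/77*(-3)*63 = (15/77)*63 = 135/11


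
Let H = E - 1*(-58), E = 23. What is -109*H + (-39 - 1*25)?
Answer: -8893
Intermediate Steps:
H = 81 (H = 23 - 1*(-58) = 23 + 58 = 81)
-109*H + (-39 - 1*25) = -109*81 + (-39 - 1*25) = -8829 + (-39 - 25) = -8829 - 64 = -8893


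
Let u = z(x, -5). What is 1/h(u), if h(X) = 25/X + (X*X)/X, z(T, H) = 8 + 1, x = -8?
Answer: 9/106 ≈ 0.084906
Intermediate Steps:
z(T, H) = 9
u = 9
h(X) = X + 25/X (h(X) = 25/X + X²/X = 25/X + X = X + 25/X)
1/h(u) = 1/(9 + 25/9) = 1/(106/9) = 9/106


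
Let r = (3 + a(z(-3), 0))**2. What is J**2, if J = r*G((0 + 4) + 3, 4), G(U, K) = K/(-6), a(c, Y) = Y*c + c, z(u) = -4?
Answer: 4/9 ≈ 0.44444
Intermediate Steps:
a(c, Y) = c + Y*c
G(U, K) = -K/6 (G(U, K) = K*(-1/6) = -K/6)
r = 1 (r = (3 - 4*(1 + 0))**2 = (3 - 4*1)**2 = (3 - 4)**2 = (-1)**2 = 1)
J = -2/3 (J = 1*(-1/6*4) = 1*(-2/3) = -2/3 ≈ -0.66667)
J**2 = (-2/3)**2 = 4/9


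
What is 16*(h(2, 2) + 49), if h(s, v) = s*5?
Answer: 944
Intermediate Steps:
h(s, v) = 5*s
16*(h(2, 2) + 49) = 16*(5*2 + 49) = 16*(10 + 49) = 16*59 = 944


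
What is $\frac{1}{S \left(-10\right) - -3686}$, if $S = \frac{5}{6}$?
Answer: $\frac{3}{11033} \approx 0.00027191$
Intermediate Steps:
$S = \frac{5}{6}$ ($S = 5 \cdot \frac{1}{6} = \frac{5}{6} \approx 0.83333$)
$\frac{1}{S \left(-10\right) - -3686} = \frac{1}{\frac{5}{6} \left(-10\right) - -3686} = \frac{1}{- \frac{25}{3} + 3686} = \frac{1}{\frac{11033}{3}} = \frac{3}{11033}$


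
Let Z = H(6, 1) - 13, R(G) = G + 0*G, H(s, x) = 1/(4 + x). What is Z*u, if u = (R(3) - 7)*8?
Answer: 2048/5 ≈ 409.60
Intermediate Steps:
R(G) = G (R(G) = G + 0 = G)
Z = -64/5 (Z = 1/(4 + 1) - 13 = 1/5 - 13 = ⅕ - 13 = -64/5 ≈ -12.800)
u = -32 (u = (3 - 7)*8 = -4*8 = -32)
Z*u = -64/5*(-32) = 2048/5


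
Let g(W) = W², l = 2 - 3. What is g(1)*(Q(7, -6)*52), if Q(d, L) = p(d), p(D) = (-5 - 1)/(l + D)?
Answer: -52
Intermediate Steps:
l = -1
p(D) = -6/(-1 + D) (p(D) = (-5 - 1)/(-1 + D) = -6/(-1 + D))
Q(d, L) = -6/(-1 + d)
g(1)*(Q(7, -6)*52) = 1²*(-6/(-1 + 7)*52) = 1*(-6/6*52) = 1*(-6*⅙*52) = 1*(-1*52) = 1*(-52) = -52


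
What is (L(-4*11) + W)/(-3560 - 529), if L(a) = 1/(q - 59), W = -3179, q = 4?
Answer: 58282/74965 ≈ 0.77746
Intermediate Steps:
L(a) = -1/55 (L(a) = 1/(4 - 59) = 1/(-55) = -1/55)
(L(-4*11) + W)/(-3560 - 529) = (-1/55 - 3179)/(-3560 - 529) = -174846/55/(-4089) = -174846/55*(-1/4089) = 58282/74965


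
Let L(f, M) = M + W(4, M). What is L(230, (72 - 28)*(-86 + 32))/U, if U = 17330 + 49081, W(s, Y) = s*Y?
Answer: -1320/7379 ≈ -0.17889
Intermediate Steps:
W(s, Y) = Y*s
L(f, M) = 5*M (L(f, M) = M + M*4 = M + 4*M = 5*M)
U = 66411
L(230, (72 - 28)*(-86 + 32))/U = (5*((72 - 28)*(-86 + 32)))/66411 = (5*(44*(-54)))*(1/66411) = (5*(-2376))*(1/66411) = -11880*1/66411 = -1320/7379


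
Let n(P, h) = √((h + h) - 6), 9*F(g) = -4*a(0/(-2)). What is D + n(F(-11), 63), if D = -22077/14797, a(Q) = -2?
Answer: -22077/14797 + 2*√30 ≈ 9.4625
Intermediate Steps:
F(g) = 8/9 (F(g) = (-4*(-2))/9 = (⅑)*8 = 8/9)
D = -22077/14797 (D = -22077*1/14797 = -22077/14797 ≈ -1.4920)
n(P, h) = √(-6 + 2*h) (n(P, h) = √(2*h - 6) = √(-6 + 2*h))
D + n(F(-11), 63) = -22077/14797 + √(-6 + 2*63) = -22077/14797 + √(-6 + 126) = -22077/14797 + √120 = -22077/14797 + 2*√30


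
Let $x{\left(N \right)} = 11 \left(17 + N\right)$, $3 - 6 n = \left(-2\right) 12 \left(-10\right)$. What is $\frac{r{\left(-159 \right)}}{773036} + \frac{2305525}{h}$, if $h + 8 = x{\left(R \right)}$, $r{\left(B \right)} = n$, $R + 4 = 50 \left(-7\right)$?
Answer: $- \frac{712901588257}{1148731496} \approx -620.6$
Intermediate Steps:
$R = -354$ ($R = -4 + 50 \left(-7\right) = -4 - 350 = -354$)
$n = - \frac{79}{2}$ ($n = \frac{1}{2} - \frac{\left(-2\right) 12 \left(-10\right)}{6} = \frac{1}{2} - \frac{\left(-24\right) \left(-10\right)}{6} = \frac{1}{2} - 40 = - \frac{79}{2} \approx -39.5$)
$r{\left(B \right)} = - \frac{79}{2}$
$x{\left(N \right)} = 187 + 11 N$
$h = -3715$ ($h = -8 + \left(187 + 11 \left(-354\right)\right) = -8 + \left(187 - 3894\right) = -8 - 3707 = -3715$)
$\frac{r{\left(-159 \right)}}{773036} + \frac{2305525}{h} = - \frac{79}{2 \cdot 773036} + \frac{2305525}{-3715} = \left(- \frac{79}{2}\right) \frac{1}{773036} + 2305525 \left(- \frac{1}{3715}\right) = - \frac{79}{1546072} - \frac{461105}{743} = - \frac{712901588257}{1148731496}$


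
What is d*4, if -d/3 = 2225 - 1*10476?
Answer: 99012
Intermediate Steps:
d = 24753 (d = -3*(2225 - 1*10476) = -3*(2225 - 10476) = -3*(-8251) = 24753)
d*4 = 24753*4 = 99012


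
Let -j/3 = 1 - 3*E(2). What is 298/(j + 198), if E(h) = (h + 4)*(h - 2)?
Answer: 298/195 ≈ 1.5282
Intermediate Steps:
E(h) = (-2 + h)*(4 + h) (E(h) = (4 + h)*(-2 + h) = (-2 + h)*(4 + h))
j = -3 (j = -3*(1 - 3*(-8 + 2² + 2*2)) = -3*(1 - 3*(-8 + 4 + 4)) = -3*(1 - 3*0) = -3*(1 + 0) = -3*1 = -3)
298/(j + 198) = 298/(-3 + 198) = 298/195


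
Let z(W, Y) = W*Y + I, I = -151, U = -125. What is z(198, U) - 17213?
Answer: -42114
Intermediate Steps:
z(W, Y) = -151 + W*Y (z(W, Y) = W*Y - 151 = -151 + W*Y)
z(198, U) - 17213 = (-151 + 198*(-125)) - 17213 = (-151 - 24750) - 17213 = -24901 - 17213 = -42114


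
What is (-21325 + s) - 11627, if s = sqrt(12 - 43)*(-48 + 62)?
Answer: -32952 + 14*I*sqrt(31) ≈ -32952.0 + 77.949*I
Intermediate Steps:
s = 14*I*sqrt(31) (s = sqrt(-31)*14 = (I*sqrt(31))*14 = 14*I*sqrt(31) ≈ 77.949*I)
(-21325 + s) - 11627 = (-21325 + 14*I*sqrt(31)) - 11627 = -32952 + 14*I*sqrt(31)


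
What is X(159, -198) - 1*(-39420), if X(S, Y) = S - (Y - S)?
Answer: 39936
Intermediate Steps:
X(S, Y) = -Y + 2*S (X(S, Y) = S + (S - Y) = -Y + 2*S)
X(159, -198) - 1*(-39420) = (-1*(-198) + 2*159) - 1*(-39420) = (198 + 318) + 39420 = 516 + 39420 = 39936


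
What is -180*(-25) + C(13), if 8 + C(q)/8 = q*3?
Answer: 4748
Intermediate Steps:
C(q) = -64 + 24*q (C(q) = -64 + 8*(q*3) = -64 + 8*(3*q) = -64 + 24*q)
-180*(-25) + C(13) = -180*(-25) + (-64 + 24*13) = 4500 + (-64 + 312) = 4500 + 248 = 4748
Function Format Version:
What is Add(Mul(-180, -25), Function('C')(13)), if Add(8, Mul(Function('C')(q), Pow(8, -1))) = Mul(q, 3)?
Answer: 4748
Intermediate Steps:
Function('C')(q) = Add(-64, Mul(24, q)) (Function('C')(q) = Add(-64, Mul(8, Mul(q, 3))) = Add(-64, Mul(8, Mul(3, q))) = Add(-64, Mul(24, q)))
Add(Mul(-180, -25), Function('C')(13)) = Add(Mul(-180, -25), Add(-64, Mul(24, 13))) = Add(4500, Add(-64, 312)) = Add(4500, 248) = 4748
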